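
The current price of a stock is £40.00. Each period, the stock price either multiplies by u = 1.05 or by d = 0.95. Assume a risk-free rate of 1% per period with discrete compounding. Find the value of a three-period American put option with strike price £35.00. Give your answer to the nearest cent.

Risk-neutral probability p = (1 + 0.01 − 0.95)/(1.05 − 0.95) = 0.0600/0.1000 = 0.6000
Terminal stock prices: S_uuu = 46.31, S_uud = 41.89, S_udd = 37.91, S_ddd = 34.29
Terminal payoffs (K − S): max(-11.31, 0) = 0, max(-6.895, 0) = 0, max(-2.905, 0) = 0, max(0.705, 0) = 0.705
Node uu (S = 44.1): continuation = 1/1.01·[0.6000·0.0000 + 0.4000·0.0000] = 0.0000; exercise value = 0.0000 ≤ continuation, so V_uu = 0.0000
Node ud (S = 39.9): continuation = 1/1.01·[0.6000·0.0000 + 0.4000·0.0000] = 0.0000; exercise value = 0.0000 ≤ continuation, so V_ud = 0.0000
Node dd (S = 36.1): continuation = 1/1.01·[0.6000·0.0000 + 0.4000·0.7050] = 0.2792; exercise value = 0.0000 ≤ continuation, so V_dd = 0.2792
Node u (S = 42): continuation = 1/1.01·[0.6000·0.0000 + 0.4000·0.0000] = 0.0000; exercise value = 0.0000 ≤ continuation, so V_u = 0.0000
Node d (S = 38): continuation = 1/1.01·[0.6000·0.0000 + 0.4000·0.2792] = 0.1106; exercise value = 0.0000 ≤ continuation, so V_d = 0.1106
Node 0 (S = 40): continuation = 1/1.01·[0.6000·0.0000 + 0.4000·0.1106] = 0.0438; exercise value = 0.0000 ≤ continuation, so V_0 = 0.0438

£0.04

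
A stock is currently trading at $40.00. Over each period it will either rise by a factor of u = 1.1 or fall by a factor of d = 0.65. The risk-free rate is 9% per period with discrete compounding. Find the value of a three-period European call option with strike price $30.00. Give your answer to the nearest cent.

$16.85

Risk-neutral probability p = (1 + 0.09 − 0.65)/(1.1 − 0.65) = 0.4400/0.4500 = 0.9778
Terminal stock prices: S_uuu = 53.24, S_uud = 31.46, S_udd = 18.59, S_ddd = 10.98
Terminal payoffs (S − K): max(23.24, 0) = 23.24, max(1.46, 0) = 1.46, max(-11.41, 0) = 0, max(-19.02, 0) = 0
Node uu (S = 48.4): V_uu = 1/1.09·[0.9778·23.2400 + 0.0222·1.4600] = 20.8771
Node ud (S = 28.6): V_ud = 1/1.09·[0.9778·1.4600 + 0.0222·0.0000] = 1.3097
Node dd (S = 16.9): V_dd = 1/1.09·[0.9778·0.0000 + 0.0222·0.0000] = 0.0000
Node u (S = 44): V_u = 1/1.09·[0.9778·20.8771 + 0.0222·1.3097] = 18.7543
Node d (S = 26): V_d = 1/1.09·[0.9778·1.3097 + 0.0222·0.0000] = 1.1748
Node 0 (S = 40): V_0 = 1/1.09·[0.9778·18.7543 + 0.0222·1.1748] = 16.8474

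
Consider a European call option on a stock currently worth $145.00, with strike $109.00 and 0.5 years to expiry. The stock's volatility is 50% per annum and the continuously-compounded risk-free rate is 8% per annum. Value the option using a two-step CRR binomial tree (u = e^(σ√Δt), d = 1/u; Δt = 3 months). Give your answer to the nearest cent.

CRR parameters: u = e^(σ√Δt) = e^(0.5·√0.25) = 1.2840, d = 1/u = 0.7788
Per-period rate: rΔt = 0.08·0.25 = 0.02, so R = e^0.02 = 1.0202
Risk-neutral probability p = (e^0.02 − 0.7788)/(1.2840 − 0.7788) = 0.2414/0.5052 = 0.4778
Terminal stock prices: S_uu = 239.1, S_ud = 145, S_dd = 87.95
Terminal payoffs (S − K): max(130.1, 0) = 130.1, max(36, 0) = 36, max(-21.05, 0) = 0
Node u (S = 186.2): V_u = e^(−0.02)·[0.4778·130.0646 + 0.5222·36.0000] = 79.3420
Node d (S = 112.9): V_d = e^(−0.02)·[0.4778·36.0000 + 0.5222·0.0000] = 16.8605
Node 0 (S = 145): V_0 = e^(−0.02)·[0.4778·79.3420 + 0.5222·16.8605] = 45.7897

$45.79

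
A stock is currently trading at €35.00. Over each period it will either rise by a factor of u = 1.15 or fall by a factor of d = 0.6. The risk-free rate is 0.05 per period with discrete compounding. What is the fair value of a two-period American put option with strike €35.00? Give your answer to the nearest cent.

Risk-neutral probability p = (1 + 0.05 − 0.6)/(1.15 − 0.6) = 0.4500/0.5500 = 0.8182
Terminal stock prices: S_uu = 46.29, S_ud = 24.15, S_dd = 12.6
Terminal payoffs (K − S): max(-11.29, 0) = 0, max(10.85, 0) = 10.85, max(22.4, 0) = 22.4
Node u (S = 40.25): continuation = 1/1.05·[0.8182·0.0000 + 0.1818·10.8500] = 1.8788; exercise value = 0.0000 ≤ continuation, so V_u = 1.8788
Node d (S = 21): continuation = 1/1.05·[0.8182·10.8500 + 0.1818·22.4000] = 12.3333; exercise value = 14.0000 > continuation, so V_d = 14.0000 (exercise)
Node 0 (S = 35): continuation = 1/1.05·[0.8182·1.8788 + 0.1818·14.0000] = 3.8882; exercise value = 0.0000 ≤ continuation, so V_0 = 3.8882

€3.89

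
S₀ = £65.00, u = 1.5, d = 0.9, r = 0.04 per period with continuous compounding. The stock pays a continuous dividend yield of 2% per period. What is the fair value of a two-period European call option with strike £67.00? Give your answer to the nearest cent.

Per-period risk-free factor R = e^0.04 = 1.0408; dividend-adjusted growth = e^(0.04−0.02) = 1.0202.
Risk-neutral probability p = (1.0202 − 0.9)/(1.5 − 0.9) = 0.1202/0.6000 = 0.2003
Terminal stock prices: S_uu = 146.2, S_ud = 87.75, S_dd = 52.65
Terminal payoffs (S − K): max(79.25, 0) = 79.25, max(20.75, 0) = 20.75, max(-14.35, 0) = 0
Node u (S = 97.5): V_u = e^(−0.04)·[0.2003·79.2500 + 0.7997·20.7500] = 31.1965
Node d (S = 58.5): V_d = e^(−0.04)·[0.2003·20.7500 + 0.7997·0.0000] = 3.9940
Node 0 (S = 65): V_0 = e^(−0.04)·[0.2003·31.1965 + 0.7997·3.9940] = 9.0733

£9.07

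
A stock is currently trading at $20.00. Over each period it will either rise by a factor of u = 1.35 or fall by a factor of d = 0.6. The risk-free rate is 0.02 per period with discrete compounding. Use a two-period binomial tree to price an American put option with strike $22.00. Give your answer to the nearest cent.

Risk-neutral probability p = (1 + 0.02 − 0.6)/(1.35 − 0.6) = 0.4200/0.7500 = 0.5600
Terminal stock prices: S_uu = 36.45, S_ud = 16.2, S_dd = 7.2
Terminal payoffs (K − S): max(-14.45, 0) = 0, max(5.8, 0) = 5.8, max(14.8, 0) = 14.8
Node u (S = 27): continuation = 1/1.02·[0.5600·0.0000 + 0.4400·5.8000] = 2.5020; exercise value = 0.0000 ≤ continuation, so V_u = 2.5020
Node d (S = 12): continuation = 1/1.02·[0.5600·5.8000 + 0.4400·14.8000] = 9.5686; exercise value = 10.0000 > continuation, so V_d = 10.0000 (exercise)
Node 0 (S = 20): continuation = 1/1.02·[0.5600·2.5020 + 0.4400·10.0000] = 5.6874; exercise value = 2.0000 ≤ continuation, so V_0 = 5.6874

$5.69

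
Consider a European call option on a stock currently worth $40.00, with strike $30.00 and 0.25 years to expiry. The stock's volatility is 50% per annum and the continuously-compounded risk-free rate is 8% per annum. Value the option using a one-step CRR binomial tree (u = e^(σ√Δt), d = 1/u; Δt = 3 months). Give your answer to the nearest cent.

CRR parameters: u = e^(σ√Δt) = e^(0.5·√0.25) = 1.2840, d = 1/u = 0.7788
Per-period rate: rΔt = 0.08·0.25 = 0.02, so R = e^0.02 = 1.0202
Risk-neutral probability p = (e^0.02 − 0.7788)/(1.2840 − 0.7788) = 0.2414/0.5052 = 0.4778
Terminal stock prices: S_u = 51.36, S_d = 31.15
Terminal payoffs (S − K): max(21.36, 0) = 21.36, max(1.152, 0) = 1.152
Node 0 (S = 40): V_0 = e^(−0.02)·[0.4778·21.3610 + 0.5222·1.1520] = 10.5940

$10.59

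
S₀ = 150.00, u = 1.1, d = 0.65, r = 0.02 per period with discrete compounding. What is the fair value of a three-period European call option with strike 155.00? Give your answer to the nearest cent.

Risk-neutral probability p = (1 + 0.02 − 0.65)/(1.1 − 0.65) = 0.3700/0.4500 = 0.8222
Terminal stock prices: S_uuu = 199.7, S_uud = 118, S_udd = 69.71, S_ddd = 41.19
Terminal payoffs (S − K): max(44.65, 0) = 44.65, max(-37.02, 0) = 0, max(-85.29, 0) = 0, max(-113.8, 0) = 0
Node uu (S = 181.5): V_uu = 1/1.02·[0.8222·44.6500 + 0.1778·0.0000] = 35.9924
Node ud (S = 107.2): V_ud = 1/1.02·[0.8222·0.0000 + 0.1778·0.0000] = 0.0000
Node dd (S = 63.38): V_dd = 1/1.02·[0.8222·0.0000 + 0.1778·0.0000] = 0.0000
Node u (S = 165): V_u = 1/1.02·[0.8222·35.9924 + 0.1778·0.0000] = 29.0135
Node d (S = 97.5): V_d = 1/1.02·[0.8222·0.0000 + 0.1778·0.0000] = 0.0000
Node 0 (S = 150): V_0 = 1/1.02·[0.8222·29.0135 + 0.1778·0.0000] = 23.3878

23.39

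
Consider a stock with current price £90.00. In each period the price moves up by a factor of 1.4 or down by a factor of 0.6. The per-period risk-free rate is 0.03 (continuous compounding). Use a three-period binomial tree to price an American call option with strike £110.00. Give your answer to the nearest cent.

Risk-neutral probability p = (e^0.03 − 0.6)/(1.4 − 0.6) = 0.4305/0.8000 = 0.5381
Terminal stock prices: S_uuu = 247, S_uud = 105.8, S_udd = 45.36, S_ddd = 19.44
Terminal payoffs (S − K): max(137, 0) = 137, max(-4.16, 0) = 0, max(-64.64, 0) = 0, max(-90.56, 0) = 0
Node uu (S = 176.4): continuation = e^(−0.03)·[0.5381·136.9600 + 0.4619·0.0000] = 71.5158; exercise value = 66.4000 ≤ continuation, so V_uu = 71.5158
Node ud (S = 75.6): continuation = e^(−0.03)·[0.5381·0.0000 + 0.4619·0.0000] = 0.0000; exercise value = 0.0000 ≤ continuation, so V_ud = 0.0000
Node dd (S = 32.4): continuation = e^(−0.03)·[0.5381·0.0000 + 0.4619·0.0000] = 0.0000; exercise value = 0.0000 ≤ continuation, so V_dd = 0.0000
Node u (S = 126): continuation = e^(−0.03)·[0.5381·71.5158 + 0.4619·0.0000] = 37.3431; exercise value = 16.0000 ≤ continuation, so V_u = 37.3431
Node d (S = 54): continuation = e^(−0.03)·[0.5381·0.0000 + 0.4619·0.0000] = 0.0000; exercise value = 0.0000 ≤ continuation, so V_d = 0.0000
Node 0 (S = 90): continuation = e^(−0.03)·[0.5381·37.3431 + 0.4619·0.0000] = 19.4993; exercise value = 0.0000 ≤ continuation, so V_0 = 19.4993

£19.50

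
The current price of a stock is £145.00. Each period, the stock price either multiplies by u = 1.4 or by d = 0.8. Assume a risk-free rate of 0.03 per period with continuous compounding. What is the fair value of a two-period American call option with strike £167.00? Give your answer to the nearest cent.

£16.28

Risk-neutral probability p = (e^0.03 − 0.8)/(1.4 − 0.8) = 0.2305/0.6000 = 0.3841
Terminal stock prices: S_uu = 284.2, S_ud = 162.4, S_dd = 92.8
Terminal payoffs (S − K): max(117.2, 0) = 117.2, max(-4.6, 0) = 0, max(-74.2, 0) = 0
Node u (S = 203): continuation = e^(−0.03)·[0.3841·117.2000 + 0.6159·0.0000] = 43.6850; exercise value = 36.0000 ≤ continuation, so V_u = 43.6850
Node d (S = 116): continuation = e^(−0.03)·[0.3841·0.0000 + 0.6159·0.0000] = 0.0000; exercise value = 0.0000 ≤ continuation, so V_d = 0.0000
Node 0 (S = 145): continuation = e^(−0.03)·[0.3841·43.6850 + 0.6159·0.0000] = 16.2831; exercise value = 0.0000 ≤ continuation, so V_0 = 16.2831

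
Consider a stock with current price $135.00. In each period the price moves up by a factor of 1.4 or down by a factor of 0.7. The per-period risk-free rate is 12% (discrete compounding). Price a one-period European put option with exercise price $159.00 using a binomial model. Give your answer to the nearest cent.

Risk-neutral probability p = (1 + 0.12 − 0.7)/(1.4 − 0.7) = 0.4200/0.7000 = 0.6000
Terminal stock prices: S_u = 189, S_d = 94.5
Terminal payoffs (K − S): max(-30, 0) = 0, max(64.5, 0) = 64.5
Node 0 (S = 135): V_0 = 1/1.12·[0.6000·0.0000 + 0.4000·64.5000] = 23.0357

$23.04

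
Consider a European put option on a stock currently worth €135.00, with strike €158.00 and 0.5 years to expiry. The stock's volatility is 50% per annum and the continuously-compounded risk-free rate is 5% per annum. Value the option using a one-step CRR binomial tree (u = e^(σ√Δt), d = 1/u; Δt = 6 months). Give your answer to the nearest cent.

€34.05

CRR parameters: u = e^(σ√Δt) = e^(0.5·√0.5) = 1.4241, d = 1/u = 0.7022
Per-period rate: rΔt = 0.05·0.5 = 0.025, so R = e^0.025 = 1.0253
Risk-neutral probability p = (e^0.025 − 0.7022)/(1.4241 − 0.7022) = 0.3231/0.7219 = 0.4476
Terminal stock prices: S_u = 192.3, S_d = 94.8
Terminal payoffs (K − S): max(-34.26, 0) = 0, max(63.2, 0) = 63.2
Node 0 (S = 135): V_0 = e^(−0.025)·[0.4476·0.0000 + 0.5524·63.2046] = 34.0530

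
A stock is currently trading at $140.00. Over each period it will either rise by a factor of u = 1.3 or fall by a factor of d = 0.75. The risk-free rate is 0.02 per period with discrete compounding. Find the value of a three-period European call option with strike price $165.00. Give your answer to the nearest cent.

Risk-neutral probability p = (1 + 0.02 − 0.75)/(1.3 − 0.75) = 0.2700/0.5500 = 0.4909
Terminal stock prices: S_uuu = 307.6, S_uud = 177.5, S_udd = 102.4, S_ddd = 59.06
Terminal payoffs (S − K): max(142.6, 0) = 142.6, max(12.45, 0) = 12.45, max(-62.62, 0) = 0, max(-105.9, 0) = 0
Node uu (S = 236.6): V_uu = 1/1.02·[0.4909·142.5800 + 0.5091·12.4500] = 74.8353
Node ud (S = 136.5): V_ud = 1/1.02·[0.4909·12.4500 + 0.5091·0.0000] = 5.9920
Node dd (S = 78.75): V_dd = 1/1.02·[0.4909·0.0000 + 0.5091·0.0000] = 0.0000
Node u (S = 182): V_u = 1/1.02·[0.4909·74.8353 + 0.5091·5.9920] = 39.0076
Node d (S = 105): V_d = 1/1.02·[0.4909·5.9920 + 0.5091·0.0000] = 2.8838
Node 0 (S = 140): V_0 = 1/1.02·[0.4909·39.0076 + 0.5091·2.8838] = 20.2131

$20.21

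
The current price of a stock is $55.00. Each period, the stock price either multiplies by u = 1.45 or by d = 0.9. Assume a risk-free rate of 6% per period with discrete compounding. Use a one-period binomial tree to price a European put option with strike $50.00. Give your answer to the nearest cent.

Risk-neutral probability p = (1 + 0.06 − 0.9)/(1.45 − 0.9) = 0.1600/0.5500 = 0.2909
Terminal stock prices: S_u = 79.75, S_d = 49.5
Terminal payoffs (K − S): max(-29.75, 0) = 0, max(0.5, 0) = 0.5
Node 0 (S = 55): V_0 = 1/1.06·[0.2909·0.0000 + 0.7091·0.5000] = 0.3345

$0.33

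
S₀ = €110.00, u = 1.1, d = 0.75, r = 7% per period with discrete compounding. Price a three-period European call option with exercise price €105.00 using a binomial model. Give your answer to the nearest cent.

Risk-neutral probability p = (1 + 0.07 − 0.75)/(1.1 − 0.75) = 0.3200/0.3500 = 0.9143
Terminal stock prices: S_uuu = 146.4, S_uud = 99.83, S_udd = 68.06, S_ddd = 46.41
Terminal payoffs (S − K): max(41.41, 0) = 41.41, max(-5.175, 0) = 0, max(-36.94, 0) = 0, max(-58.59, 0) = 0
Node uu (S = 133.1): V_uu = 1/1.07·[0.9143·41.4100 + 0.0857·0.0000] = 35.3837
Node ud (S = 90.75): V_ud = 1/1.07·[0.9143·0.0000 + 0.0857·0.0000] = 0.0000
Node dd (S = 61.88): V_dd = 1/1.07·[0.9143·0.0000 + 0.0857·0.0000] = 0.0000
Node u (S = 121): V_u = 1/1.07·[0.9143·35.3837 + 0.0857·0.0000] = 30.2344
Node d (S = 82.5): V_d = 1/1.07·[0.9143·0.0000 + 0.0857·0.0000] = 0.0000
Node 0 (S = 110): V_0 = 1/1.07·[0.9143·30.2344 + 0.0857·0.0000] = 25.8345

€25.83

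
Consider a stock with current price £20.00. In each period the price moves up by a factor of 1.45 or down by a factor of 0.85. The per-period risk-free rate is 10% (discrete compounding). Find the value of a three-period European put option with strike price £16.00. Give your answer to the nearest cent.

Risk-neutral probability p = (1 + 0.1 − 0.85)/(1.45 − 0.85) = 0.2500/0.6000 = 0.4167
Terminal stock prices: S_uuu = 60.97, S_uud = 35.74, S_udd = 20.95, S_ddd = 12.28
Terminal payoffs (K − S): max(-44.97, 0) = 0, max(-19.74, 0) = 0, max(-4.952, 0) = 0, max(3.718, 0) = 3.718
Node uu (S = 42.05): V_uu = 1/1.1·[0.4167·0.0000 + 0.5833·0.0000] = 0.0000
Node ud (S = 24.65): V_ud = 1/1.1·[0.4167·0.0000 + 0.5833·0.0000] = 0.0000
Node dd (S = 14.45): V_dd = 1/1.1·[0.4167·0.0000 + 0.5833·3.7175] = 1.9714
Node u (S = 29): V_u = 1/1.1·[0.4167·0.0000 + 0.5833·0.0000] = 0.0000
Node d (S = 17): V_d = 1/1.1·[0.4167·0.0000 + 0.5833·1.9714] = 1.0454
Node 0 (S = 20): V_0 = 1/1.1·[0.4167·0.0000 + 0.5833·1.0454] = 0.5544

£0.55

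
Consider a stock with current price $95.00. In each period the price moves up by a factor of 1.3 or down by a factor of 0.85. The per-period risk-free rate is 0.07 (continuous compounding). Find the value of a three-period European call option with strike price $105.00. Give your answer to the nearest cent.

Risk-neutral probability p = (e^0.07 − 0.85)/(1.3 − 0.85) = 0.2225/0.4500 = 0.4945
Terminal stock prices: S_uuu = 208.7, S_uud = 136.5, S_udd = 89.23, S_ddd = 58.34
Terminal payoffs (S − K): max(103.7, 0) = 103.7, max(31.47, 0) = 31.47, max(-15.77, 0) = 0, max(-46.66, 0) = 0
Node uu (S = 160.6): V_uu = e^(−0.07)·[0.4945·103.7150 + 0.5055·31.4675] = 62.6486
Node ud (S = 105): V_ud = e^(−0.07)·[0.4945·31.4675 + 0.5055·0.0000] = 14.5076
Node dd (S = 68.64): V_dd = e^(−0.07)·[0.4945·0.0000 + 0.5055·0.0000] = 0.0000
Node u (S = 123.5): V_u = e^(−0.07)·[0.4945·62.6486 + 0.5055·14.5076] = 35.7214
Node d (S = 80.75): V_d = e^(−0.07)·[0.4945·14.5076 + 0.5055·0.0000] = 6.6885
Node 0 (S = 95): V_0 = e^(−0.07)·[0.4945·35.7214 + 0.5055·6.6885] = 19.6215

$19.62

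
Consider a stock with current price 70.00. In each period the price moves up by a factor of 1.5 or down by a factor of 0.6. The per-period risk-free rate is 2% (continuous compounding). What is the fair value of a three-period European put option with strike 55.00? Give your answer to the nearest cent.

12.14

Risk-neutral probability p = (e^0.02 − 0.6)/(1.5 − 0.6) = 0.4202/0.9000 = 0.4669
Terminal stock prices: S_uuu = 236.2, S_uud = 94.5, S_udd = 37.8, S_ddd = 15.12
Terminal payoffs (K − S): max(-181.2, 0) = 0, max(-39.5, 0) = 0, max(17.2, 0) = 17.2, max(39.88, 0) = 39.88
Node uu (S = 157.5): V_uu = e^(−0.02)·[0.4669·0.0000 + 0.5331·0.0000] = 0.0000
Node ud (S = 63): V_ud = e^(−0.02)·[0.4669·0.0000 + 0.5331·17.2000] = 8.9879
Node dd (S = 25.2): V_dd = e^(−0.02)·[0.4669·17.2000 + 0.5331·39.8800] = 28.7109
Node u (S = 105): V_u = e^(−0.02)·[0.4669·0.0000 + 0.5331·8.9879] = 4.6967
Node d (S = 42): V_d = e^(−0.02)·[0.4669·8.9879 + 0.5331·28.7109] = 19.1163
Node 0 (S = 70): V_0 = e^(−0.02)·[0.4669·4.6967 + 0.5331·19.1163] = 12.1387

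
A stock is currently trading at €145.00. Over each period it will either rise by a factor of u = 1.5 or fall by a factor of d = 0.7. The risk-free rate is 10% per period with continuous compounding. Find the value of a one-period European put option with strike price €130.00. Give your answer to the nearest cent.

Risk-neutral probability p = (e^0.1 − 0.7)/(1.5 − 0.7) = 0.4052/0.8000 = 0.5065
Terminal stock prices: S_u = 217.5, S_d = 101.5
Terminal payoffs (K − S): max(-87.5, 0) = 0, max(28.5, 0) = 28.5
Node 0 (S = 145): V_0 = e^(−0.1)·[0.5065·0.0000 + 0.4935·28.5000] = 12.7272

€12.73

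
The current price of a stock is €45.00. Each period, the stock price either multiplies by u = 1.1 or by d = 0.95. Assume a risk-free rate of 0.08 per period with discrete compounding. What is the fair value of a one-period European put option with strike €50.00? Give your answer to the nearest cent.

Risk-neutral probability p = (1 + 0.08 − 0.95)/(1.1 − 0.95) = 0.1300/0.1500 = 0.8667
Terminal stock prices: S_u = 49.5, S_d = 42.75
Terminal payoffs (K − S): max(0.5, 0) = 0.5, max(7.25, 0) = 7.25
Node 0 (S = 45): V_0 = 1/1.08·[0.8667·0.5000 + 0.1333·7.2500] = 1.2963

€1.30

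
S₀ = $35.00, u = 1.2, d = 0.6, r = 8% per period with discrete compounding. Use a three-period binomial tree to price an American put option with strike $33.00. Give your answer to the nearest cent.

$3.57

Risk-neutral probability p = (1 + 0.08 − 0.6)/(1.2 − 0.6) = 0.4800/0.6000 = 0.8000
Terminal stock prices: S_uuu = 60.48, S_uud = 30.24, S_udd = 15.12, S_ddd = 7.56
Terminal payoffs (K − S): max(-27.48, 0) = 0, max(2.76, 0) = 2.76, max(17.88, 0) = 17.88, max(25.44, 0) = 25.44
Node uu (S = 50.4): continuation = 1/1.08·[0.8000·0.0000 + 0.2000·2.7600] = 0.5111; exercise value = 0.0000 ≤ continuation, so V_uu = 0.5111
Node ud (S = 25.2): continuation = 1/1.08·[0.8000·2.7600 + 0.2000·17.8800] = 5.3556; exercise value = 7.8000 > continuation, so V_ud = 7.8000 (exercise)
Node dd (S = 12.6): continuation = 1/1.08·[0.8000·17.8800 + 0.2000·25.4400] = 17.9556; exercise value = 20.4000 > continuation, so V_dd = 20.4000 (exercise)
Node u (S = 42): continuation = 1/1.08·[0.8000·0.5111 + 0.2000·7.8000] = 1.8230; exercise value = 0.0000 ≤ continuation, so V_u = 1.8230
Node d (S = 21): continuation = 1/1.08·[0.8000·7.8000 + 0.2000·20.4000] = 9.5556; exercise value = 12.0000 > continuation, so V_d = 12.0000 (exercise)
Node 0 (S = 35): continuation = 1/1.08·[0.8000·1.8230 + 0.2000·12.0000] = 3.5726; exercise value = 0.0000 ≤ continuation, so V_0 = 3.5726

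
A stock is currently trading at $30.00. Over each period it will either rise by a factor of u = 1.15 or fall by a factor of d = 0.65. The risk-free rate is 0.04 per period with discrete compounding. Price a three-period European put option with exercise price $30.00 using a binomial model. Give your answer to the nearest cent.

$3.26

Risk-neutral probability p = (1 + 0.04 − 0.65)/(1.15 − 0.65) = 0.3900/0.5000 = 0.7800
Terminal stock prices: S_uuu = 45.63, S_uud = 25.79, S_udd = 14.58, S_ddd = 8.239
Terminal payoffs (K − S): max(-15.63, 0) = 0, max(4.211, 0) = 4.211, max(15.42, 0) = 15.42, max(21.76, 0) = 21.76
Node uu (S = 39.67): V_uu = 1/1.04·[0.7800·0.0000 + 0.2200·4.2112] = 0.8908
Node ud (S = 22.43): V_ud = 1/1.04·[0.7800·4.2112 + 0.2200·15.4237] = 6.4212
Node dd (S = 12.68): V_dd = 1/1.04·[0.7800·15.4237 + 0.2200·21.7613] = 16.1712
Node u (S = 34.5): V_u = 1/1.04·[0.7800·0.8908 + 0.2200·6.4212] = 2.0265
Node d (S = 19.5): V_d = 1/1.04·[0.7800·6.4212 + 0.2200·16.1712] = 8.2367
Node 0 (S = 30): V_0 = 1/1.04·[0.7800·2.0265 + 0.2200·8.2367] = 3.2622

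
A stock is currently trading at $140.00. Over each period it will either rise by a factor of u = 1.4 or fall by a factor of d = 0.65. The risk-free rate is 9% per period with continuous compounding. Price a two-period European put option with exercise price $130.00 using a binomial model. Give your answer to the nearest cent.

$10.89

Risk-neutral probability p = (e^0.09 − 0.65)/(1.4 − 0.65) = 0.4442/0.7500 = 0.5922
Terminal stock prices: S_uu = 274.4, S_ud = 127.4, S_dd = 59.15
Terminal payoffs (K − S): max(-144.4, 0) = 0, max(2.6, 0) = 2.6, max(70.85, 0) = 70.85
Node u (S = 196): V_u = e^(−0.09)·[0.5922·0.0000 + 0.4078·2.6000] = 0.9689
Node d (S = 91): V_d = e^(−0.09)·[0.5922·2.6000 + 0.4078·70.8500] = 27.8111
Node 0 (S = 140): V_0 = e^(−0.09)·[0.5922·0.9689 + 0.4078·27.8111] = 10.8888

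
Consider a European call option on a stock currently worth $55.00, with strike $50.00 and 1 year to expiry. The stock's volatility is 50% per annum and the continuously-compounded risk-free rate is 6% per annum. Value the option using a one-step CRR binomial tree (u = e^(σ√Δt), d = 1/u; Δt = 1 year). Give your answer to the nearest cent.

$16.74

CRR parameters: u = e^(σ√Δt) = e^(0.5·√1) = 1.6487, d = 1/u = 0.6065
Per-period rate: rΔt = 0.06·1 = 0.06, so R = e^0.06 = 1.0618
Risk-neutral probability p = (e^0.06 − 0.6065)/(1.6487 − 0.6065) = 0.4553/1.0422 = 0.4369
Terminal stock prices: S_u = 90.68, S_d = 33.36
Terminal payoffs (S − K): max(40.68, 0) = 40.68, max(-16.64, 0) = 0
Node 0 (S = 55): V_0 = e^(−0.06)·[0.4369·40.6797 + 0.5631·0.0000] = 16.7369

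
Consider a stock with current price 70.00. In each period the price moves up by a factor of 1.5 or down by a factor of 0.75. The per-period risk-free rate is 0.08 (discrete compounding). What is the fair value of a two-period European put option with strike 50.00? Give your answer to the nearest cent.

2.86

Risk-neutral probability p = (1 + 0.08 − 0.75)/(1.5 − 0.75) = 0.3300/0.7500 = 0.4400
Terminal stock prices: S_uu = 157.5, S_ud = 78.75, S_dd = 39.38
Terminal payoffs (K − S): max(-107.5, 0) = 0, max(-28.75, 0) = 0, max(10.62, 0) = 10.62
Node u (S = 105): V_u = 1/1.08·[0.4400·0.0000 + 0.5600·0.0000] = 0.0000
Node d (S = 52.5): V_d = 1/1.08·[0.4400·0.0000 + 0.5600·10.6250] = 5.5093
Node 0 (S = 70): V_0 = 1/1.08·[0.4400·0.0000 + 0.5600·5.5093] = 2.8567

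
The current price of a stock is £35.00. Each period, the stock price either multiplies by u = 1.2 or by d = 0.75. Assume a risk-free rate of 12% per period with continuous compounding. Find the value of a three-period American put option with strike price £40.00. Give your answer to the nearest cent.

£5.00

Risk-neutral probability p = (e^0.12 − 0.75)/(1.2 − 0.75) = 0.3775/0.4500 = 0.8389
Terminal stock prices: S_uuu = 60.48, S_uud = 37.8, S_udd = 23.62, S_ddd = 14.77
Terminal payoffs (K − S): max(-20.48, 0) = 0, max(2.2, 0) = 2.2, max(16.38, 0) = 16.38, max(25.23, 0) = 25.23
Node uu (S = 50.4): continuation = e^(−0.12)·[0.8389·0.0000 + 0.1611·2.2000] = 0.3144; exercise value = 0.0000 ≤ continuation, so V_uu = 0.3144
Node ud (S = 31.5): continuation = e^(−0.12)·[0.8389·2.2000 + 0.1611·16.3750] = 3.9768; exercise value = 8.5000 > continuation, so V_ud = 8.5000 (exercise)
Node dd (S = 19.69): continuation = e^(−0.12)·[0.8389·16.3750 + 0.1611·25.2344] = 15.7893; exercise value = 20.3125 > continuation, so V_dd = 20.3125 (exercise)
Node u (S = 42): continuation = e^(−0.12)·[0.8389·0.3144 + 0.1611·8.5000] = 1.4485; exercise value = 0.0000 ≤ continuation, so V_u = 1.4485
Node d (S = 26.25): continuation = e^(−0.12)·[0.8389·8.5000 + 0.1611·20.3125] = 9.2268; exercise value = 13.7500 > continuation, so V_d = 13.7500 (exercise)
Node 0 (S = 35): continuation = e^(−0.12)·[0.8389·1.4485 + 0.1611·13.7500] = 3.0426; exercise value = 5.0000 > continuation, so V_0 = 5.0000 (exercise)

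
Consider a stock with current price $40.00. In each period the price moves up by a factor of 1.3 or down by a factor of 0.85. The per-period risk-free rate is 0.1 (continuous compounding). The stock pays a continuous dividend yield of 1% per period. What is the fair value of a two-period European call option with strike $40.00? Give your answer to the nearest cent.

Per-period risk-free factor R = e^0.1 = 1.1052; dividend-adjusted growth = e^(0.1−0.01) = 1.0942.
Risk-neutral probability p = (1.0942 − 0.85)/(1.3 − 0.85) = 0.2442/0.4500 = 0.5426
Terminal stock prices: S_uu = 67.6, S_ud = 44.2, S_dd = 28.9
Terminal payoffs (S − K): max(27.6, 0) = 27.6, max(4.2, 0) = 4.2, max(-11.1, 0) = 0
Node u (S = 52): V_u = e^(−0.1)·[0.5426·27.6000 + 0.4574·4.2000] = 15.2891
Node d (S = 34): V_d = e^(−0.1)·[0.5426·4.2000 + 0.4574·0.0000] = 2.0621
Node 0 (S = 40): V_0 = e^(−0.1)·[0.5426·15.2891 + 0.4574·2.0621] = 8.3600

$8.36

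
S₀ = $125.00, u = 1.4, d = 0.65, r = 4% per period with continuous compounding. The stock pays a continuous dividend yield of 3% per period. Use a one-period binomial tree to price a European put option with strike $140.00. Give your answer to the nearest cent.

Per-period risk-free factor R = e^0.04 = 1.0408; dividend-adjusted growth = e^(0.04−0.03) = 1.0101.
Risk-neutral probability p = (1.0101 − 0.65)/(1.4 − 0.65) = 0.3601/0.7500 = 0.4801
Terminal stock prices: S_u = 175, S_d = 81.25
Terminal payoffs (K − S): max(-35, 0) = 0, max(58.75, 0) = 58.75
Node 0 (S = 125): V_0 = e^(−0.04)·[0.4801·0.0000 + 0.5199·58.7500] = 29.3483

$29.35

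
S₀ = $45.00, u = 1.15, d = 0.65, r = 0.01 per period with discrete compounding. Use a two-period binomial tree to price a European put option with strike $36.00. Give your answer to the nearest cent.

Risk-neutral probability p = (1 + 0.01 − 0.65)/(1.15 − 0.65) = 0.3600/0.5000 = 0.7200
Terminal stock prices: S_uu = 59.51, S_ud = 33.64, S_dd = 19.01
Terminal payoffs (K − S): max(-23.51, 0) = 0, max(2.363, 0) = 2.363, max(16.99, 0) = 16.99
Node u (S = 51.75): V_u = 1/1.01·[0.7200·0.0000 + 0.2800·2.3625] = 0.6550
Node d (S = 29.25): V_d = 1/1.01·[0.7200·2.3625 + 0.2800·16.9875] = 6.3936
Node 0 (S = 45): V_0 = 1/1.01·[0.7200·0.6550 + 0.2800·6.3936] = 2.2394

$2.24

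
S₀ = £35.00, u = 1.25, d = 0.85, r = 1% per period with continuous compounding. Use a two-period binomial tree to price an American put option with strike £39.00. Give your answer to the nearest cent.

£5.92

Risk-neutral probability p = (e^0.01 − 0.85)/(1.25 − 0.85) = 0.1601/0.4000 = 0.4001
Terminal stock prices: S_uu = 54.69, S_ud = 37.19, S_dd = 25.29
Terminal payoffs (K − S): max(-15.69, 0) = 0, max(1.812, 0) = 1.812, max(13.71, 0) = 13.71
Node u (S = 43.75): continuation = e^(−0.01)·[0.4001·0.0000 + 0.5999·1.8125] = 1.0765; exercise value = 0.0000 ≤ continuation, so V_u = 1.0765
Node d (S = 29.75): continuation = e^(−0.01)·[0.4001·1.8125 + 0.5999·13.7125] = 8.8619; exercise value = 9.2500 > continuation, so V_d = 9.2500 (exercise)
Node 0 (S = 35): continuation = e^(−0.01)·[0.4001·1.0765 + 0.5999·9.2500] = 5.9201; exercise value = 4.0000 ≤ continuation, so V_0 = 5.9201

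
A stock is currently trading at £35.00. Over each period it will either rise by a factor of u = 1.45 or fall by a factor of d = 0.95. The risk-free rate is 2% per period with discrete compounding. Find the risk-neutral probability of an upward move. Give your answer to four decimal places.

Risk-neutral probability p = (1 + 0.02 − 0.95)/(1.45 − 0.95) = 0.0700/0.5000 = 0.1400

p = 0.1400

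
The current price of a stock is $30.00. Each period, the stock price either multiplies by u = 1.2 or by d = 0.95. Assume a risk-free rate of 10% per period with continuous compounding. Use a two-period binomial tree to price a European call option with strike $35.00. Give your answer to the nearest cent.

$2.59

Risk-neutral probability p = (e^0.1 − 0.95)/(1.2 − 0.95) = 0.1552/0.2500 = 0.6207
Terminal stock prices: S_uu = 43.2, S_ud = 34.2, S_dd = 27.07
Terminal payoffs (S − K): max(8.2, 0) = 8.2, max(-0.8, 0) = 0, max(-7.925, 0) = 0
Node u (S = 36): V_u = e^(−0.1)·[0.6207·8.2000 + 0.3793·0.0000] = 4.6053
Node d (S = 28.5): V_d = e^(−0.1)·[0.6207·0.0000 + 0.3793·0.0000] = 0.0000
Node 0 (S = 30): V_0 = e^(−0.1)·[0.6207·4.6053 + 0.3793·0.0000] = 2.5864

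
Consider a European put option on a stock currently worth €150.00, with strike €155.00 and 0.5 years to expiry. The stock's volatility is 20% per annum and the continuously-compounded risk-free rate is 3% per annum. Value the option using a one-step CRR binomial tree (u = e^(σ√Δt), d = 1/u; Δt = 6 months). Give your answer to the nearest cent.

€11.77

CRR parameters: u = e^(σ√Δt) = e^(0.2·√0.5) = 1.1519, d = 1/u = 0.8681
Per-period rate: rΔt = 0.03·0.5 = 0.015, so R = e^0.015 = 1.0151
Risk-neutral probability p = (e^0.015 − 0.8681)/(1.1519 − 0.8681) = 0.1470/0.2838 = 0.5180
Terminal stock prices: S_u = 172.8, S_d = 130.2
Terminal payoffs (K − S): max(-17.79, 0) = 0, max(24.78, 0) = 24.78
Node 0 (S = 150): V_0 = e^(−0.015)·[0.5180·0.0000 + 0.4820·24.7815] = 11.7679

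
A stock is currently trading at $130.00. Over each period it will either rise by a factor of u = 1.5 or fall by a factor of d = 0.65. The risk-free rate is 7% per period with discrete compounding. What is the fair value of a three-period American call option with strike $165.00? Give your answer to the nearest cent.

Risk-neutral probability p = (1 + 0.07 − 0.65)/(1.5 − 0.65) = 0.4200/0.8500 = 0.4941
Terminal stock prices: S_uuu = 438.8, S_uud = 190.1, S_udd = 82.39, S_ddd = 35.7
Terminal payoffs (S − K): max(273.8, 0) = 273.8, max(25.12, 0) = 25.12, max(-82.61, 0) = 0, max(-129.3, 0) = 0
Node uu (S = 292.5): continuation = 1/1.07·[0.4941·273.7500 + 0.5059·25.1250] = 138.2944; exercise value = 127.5000 ≤ continuation, so V_uu = 138.2944
Node ud (S = 126.8): continuation = 1/1.07·[0.4941·25.1250 + 0.5059·0.0000] = 11.6025; exercise value = 0.0000 ≤ continuation, so V_ud = 11.6025
Node dd (S = 54.93): continuation = 1/1.07·[0.4941·0.0000 + 0.5059·0.0000] = 0.0000; exercise value = 0.0000 ≤ continuation, so V_dd = 0.0000
Node u (S = 195): continuation = 1/1.07·[0.4941·138.2944 + 0.5059·11.6025] = 69.3488; exercise value = 30.0000 ≤ continuation, so V_u = 69.3488
Node d (S = 84.5): continuation = 1/1.07·[0.4941·11.6025 + 0.5059·0.0000] = 5.3580; exercise value = 0.0000 ≤ continuation, so V_d = 5.3580
Node 0 (S = 130): continuation = 1/1.07·[0.4941·69.3488 + 0.5059·5.3580] = 34.5579; exercise value = 0.0000 ≤ continuation, so V_0 = 34.5579

$34.56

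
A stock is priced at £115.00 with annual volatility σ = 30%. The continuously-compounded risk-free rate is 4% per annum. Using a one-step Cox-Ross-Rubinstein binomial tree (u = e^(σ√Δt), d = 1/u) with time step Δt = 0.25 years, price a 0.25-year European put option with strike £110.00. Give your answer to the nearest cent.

CRR parameters: u = e^(σ√Δt) = e^(0.3·√0.25) = 1.1618, d = 1/u = 0.8607
Per-period rate: rΔt = 0.04·0.25 = 0.01, so R = e^0.01 = 1.0101
Risk-neutral probability p = (e^0.01 − 0.8607)/(1.1618 − 0.8607) = 0.1493/0.3011 = 0.4959
Terminal stock prices: S_u = 133.6, S_d = 98.98
Terminal payoffs (K − S): max(-23.61, 0) = 0, max(11.02, 0) = 11.02
Node 0 (S = 115): V_0 = e^(−0.01)·[0.4959·0.0000 + 0.5041·11.0186] = 5.4987

£5.50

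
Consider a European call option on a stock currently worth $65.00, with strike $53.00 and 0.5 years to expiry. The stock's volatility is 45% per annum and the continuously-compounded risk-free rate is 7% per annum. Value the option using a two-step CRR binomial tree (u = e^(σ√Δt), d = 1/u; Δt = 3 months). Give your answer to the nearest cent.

$16.81

CRR parameters: u = e^(σ√Δt) = e^(0.45·√0.25) = 1.2523, d = 1/u = 0.7985
Per-period rate: rΔt = 0.07·0.25 = 0.0175, so R = e^0.0175 = 1.0177
Risk-neutral probability p = (e^0.0175 − 0.7985)/(1.2523 − 0.7985) = 0.2191/0.4538 = 0.4829
Terminal stock prices: S_uu = 101.9, S_ud = 65, S_dd = 41.45
Terminal payoffs (S − K): max(48.94, 0) = 48.94, max(12, 0) = 12, max(-11.55, 0) = 0
Node u (S = 81.4): V_u = e^(−0.0175)·[0.4829·48.9403 + 0.5171·12.0000] = 29.3204
Node d (S = 51.9): V_d = e^(−0.0175)·[0.4829·12.0000 + 0.5171·0.0000] = 5.6941
Node 0 (S = 65): V_0 = e^(−0.0175)·[0.4829·29.3204 + 0.5171·5.6941] = 16.8063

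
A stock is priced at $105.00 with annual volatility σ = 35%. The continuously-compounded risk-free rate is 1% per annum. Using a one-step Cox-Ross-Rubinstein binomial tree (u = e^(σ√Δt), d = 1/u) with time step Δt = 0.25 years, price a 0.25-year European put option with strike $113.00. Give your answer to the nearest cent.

$13.30

CRR parameters: u = e^(σ√Δt) = e^(0.35·√0.25) = 1.1912, d = 1/u = 0.8395
Per-period rate: rΔt = 0.01·0.25 = 0.0025, so R = e^0.0025 = 1.0025
Risk-neutral probability p = (e^0.0025 − 0.8395)/(1.1912 − 0.8395) = 0.1630/0.3518 = 0.4635
Terminal stock prices: S_u = 125.1, S_d = 88.14
Terminal payoffs (K − S): max(-12.08, 0) = 0, max(24.86, 0) = 24.86
Node 0 (S = 105): V_0 = e^(−0.0025)·[0.4635·0.0000 + 0.5365·24.8570] = 13.3031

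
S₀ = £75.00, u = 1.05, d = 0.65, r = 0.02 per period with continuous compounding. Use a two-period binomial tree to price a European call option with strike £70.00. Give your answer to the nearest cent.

£10.44

Risk-neutral probability p = (e^0.02 − 0.65)/(1.05 − 0.65) = 0.3702/0.4000 = 0.9255
Terminal stock prices: S_uu = 82.69, S_ud = 51.19, S_dd = 31.69
Terminal payoffs (S − K): max(12.69, 0) = 12.69, max(-18.81, 0) = 0, max(-38.31, 0) = 0
Node u (S = 78.75): V_u = e^(−0.02)·[0.9255·12.6875 + 0.0745·0.0000] = 11.5098
Node d (S = 48.75): V_d = e^(−0.02)·[0.9255·0.0000 + 0.0745·0.0000] = 0.0000
Node 0 (S = 75): V_0 = e^(−0.02)·[0.9255·11.5098 + 0.0745·0.0000] = 10.4414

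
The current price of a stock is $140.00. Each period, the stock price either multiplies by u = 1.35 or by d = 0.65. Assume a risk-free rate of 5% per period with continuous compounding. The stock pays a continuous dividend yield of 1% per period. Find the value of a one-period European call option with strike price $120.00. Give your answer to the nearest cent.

$36.64

Per-period risk-free factor R = e^0.05 = 1.0513; dividend-adjusted growth = e^(0.05−0.01) = 1.0408.
Risk-neutral probability p = (1.0408 − 0.65)/(1.35 − 0.65) = 0.3908/0.7000 = 0.5583
Terminal stock prices: S_u = 189, S_d = 91
Terminal payoffs (S − K): max(69, 0) = 69, max(-29, 0) = 0
Node 0 (S = 140): V_0 = e^(−0.05)·[0.5583·69.0000 + 0.4417·0.0000] = 36.6440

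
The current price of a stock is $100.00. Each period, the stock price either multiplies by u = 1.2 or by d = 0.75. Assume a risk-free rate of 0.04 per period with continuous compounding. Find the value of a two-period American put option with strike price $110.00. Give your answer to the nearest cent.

Risk-neutral probability p = (e^0.04 − 0.75)/(1.2 − 0.75) = 0.2908/0.4500 = 0.6462
Terminal stock prices: S_uu = 144, S_ud = 90, S_dd = 56.25
Terminal payoffs (K − S): max(-34, 0) = 0, max(20, 0) = 20, max(53.75, 0) = 53.75
Node u (S = 120): continuation = e^(−0.04)·[0.6462·0.0000 + 0.3538·20.0000] = 6.7977; exercise value = 0.0000 ≤ continuation, so V_u = 6.7977
Node d (S = 75): continuation = e^(−0.04)·[0.6462·20.0000 + 0.3538·53.7500] = 30.6868; exercise value = 35.0000 > continuation, so V_d = 35.0000 (exercise)
Node 0 (S = 100): continuation = e^(−0.04)·[0.6462·6.7977 + 0.3538·35.0000] = 16.1166; exercise value = 10.0000 ≤ continuation, so V_0 = 16.1166

$16.12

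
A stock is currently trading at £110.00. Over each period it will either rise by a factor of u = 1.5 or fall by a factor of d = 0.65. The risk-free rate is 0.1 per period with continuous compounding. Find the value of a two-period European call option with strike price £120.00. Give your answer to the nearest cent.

Risk-neutral probability p = (e^0.1 − 0.65)/(1.5 − 0.65) = 0.4552/0.8500 = 0.5355
Terminal stock prices: S_uu = 247.5, S_ud = 107.2, S_dd = 46.48
Terminal payoffs (S − K): max(127.5, 0) = 127.5, max(-12.75, 0) = 0, max(-73.53, 0) = 0
Node u (S = 165): V_u = e^(−0.1)·[0.5355·127.5000 + 0.4645·0.0000] = 61.7784
Node d (S = 71.5): V_d = e^(−0.1)·[0.5355·0.0000 + 0.4645·0.0000] = 0.0000
Node 0 (S = 110): V_0 = e^(−0.1)·[0.5355·61.7784 + 0.4645·0.0000] = 29.9338

£29.93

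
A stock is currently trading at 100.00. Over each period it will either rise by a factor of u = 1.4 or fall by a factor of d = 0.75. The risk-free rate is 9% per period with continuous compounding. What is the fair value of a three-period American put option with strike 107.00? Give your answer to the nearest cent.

16.29

Risk-neutral probability p = (e^0.09 − 0.75)/(1.4 − 0.75) = 0.3442/0.6500 = 0.5295
Terminal stock prices: S_uuu = 274.4, S_uud = 147, S_udd = 78.75, S_ddd = 42.19
Terminal payoffs (K − S): max(-167.4, 0) = 0, max(-40, 0) = 0, max(28.25, 0) = 28.25, max(64.81, 0) = 64.81
Node uu (S = 196): continuation = e^(−0.09)·[0.5295·0.0000 + 0.4705·0.0000] = 0.0000; exercise value = 0.0000 ≤ continuation, so V_uu = 0.0000
Node ud (S = 105): continuation = e^(−0.09)·[0.5295·0.0000 + 0.4705·28.2500] = 12.1477; exercise value = 2.0000 ≤ continuation, so V_ud = 12.1477
Node dd (S = 56.25): continuation = e^(−0.09)·[0.5295·28.2500 + 0.4705·64.8125] = 41.5406; exercise value = 50.7500 > continuation, so V_dd = 50.7500 (exercise)
Node u (S = 140): continuation = e^(−0.09)·[0.5295·0.0000 + 0.4705·12.1477] = 5.2236; exercise value = 0.0000 ≤ continuation, so V_u = 5.2236
Node d (S = 75): continuation = e^(−0.09)·[0.5295·12.1477 + 0.4705·50.7500] = 27.7013; exercise value = 32.0000 > continuation, so V_d = 32.0000 (exercise)
Node 0 (S = 100): continuation = e^(−0.09)·[0.5295·5.2236 + 0.4705·32.0000] = 16.2880; exercise value = 7.0000 ≤ continuation, so V_0 = 16.2880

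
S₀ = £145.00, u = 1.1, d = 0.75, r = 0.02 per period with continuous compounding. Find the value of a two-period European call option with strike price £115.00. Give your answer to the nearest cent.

£36.18

Risk-neutral probability p = (e^0.02 − 0.75)/(1.1 − 0.75) = 0.2702/0.3500 = 0.7720
Terminal stock prices: S_uu = 175.5, S_ud = 119.6, S_dd = 81.56
Terminal payoffs (S − K): max(60.45, 0) = 60.45, max(4.625, 0) = 4.625, max(-33.44, 0) = 0
Node u (S = 159.5): V_u = e^(−0.02)·[0.7720·60.4500 + 0.2280·4.6250] = 46.7772
Node d (S = 108.8): V_d = e^(−0.02)·[0.7720·4.6250 + 0.2280·0.0000] = 3.4998
Node 0 (S = 145): V_0 = e^(−0.02)·[0.7720·46.7772 + 0.2280·3.4998] = 36.1792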